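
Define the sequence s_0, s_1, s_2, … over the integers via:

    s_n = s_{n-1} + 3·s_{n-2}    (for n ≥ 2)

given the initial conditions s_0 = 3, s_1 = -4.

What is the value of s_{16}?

s_2 = 1·-4 + 3·3 = 5
s_3 = 1·5 + 3·-4 = -7
s_4 = 1·-7 + 3·5 = 8
s_5 = 1·8 + 3·-7 = -13
s_6 = 1·-13 + 3·8 = 11
s_7 = 1·11 + 3·-13 = -28
s_8 = 1·-28 + 3·11 = 5
s_9 = 1·5 + 3·-28 = -79
s_10 = 1·-79 + 3·5 = -64
s_11 = 1·-64 + 3·-79 = -301
s_12 = 1·-301 + 3·-64 = -493
s_13 = 1·-493 + 3·-301 = -1396
s_14 = 1·-1396 + 3·-493 = -2875
s_15 = 1·-2875 + 3·-1396 = -7063
s_16 = 1·-7063 + 3·-2875 = -15688

-15688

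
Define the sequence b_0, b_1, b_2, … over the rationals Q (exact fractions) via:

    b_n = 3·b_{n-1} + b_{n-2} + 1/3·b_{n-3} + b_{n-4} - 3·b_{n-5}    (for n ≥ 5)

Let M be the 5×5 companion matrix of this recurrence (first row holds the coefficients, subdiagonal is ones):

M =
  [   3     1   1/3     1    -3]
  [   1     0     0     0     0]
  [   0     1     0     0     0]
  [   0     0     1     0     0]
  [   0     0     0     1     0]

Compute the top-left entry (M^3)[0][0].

(M^3)[0][0] is the top entry after applying M 3 times to the unit state (1, 0, 0, 0, 0). Equivalently it is h_{7} for the auxiliary sequence (h_n) obeying the same recurrence with h_4 = 1 and h_i = 0 for 0 ≤ i < 4:
h_5 = 3·1 + 1·0 + 1/3·0 + 1·0 + -3·0 = 3
h_6 = 3·3 + 1·1 + 1/3·0 + 1·0 + -3·0 = 10
h_7 = 3·10 + 1·3 + 1/3·1 + 1·0 + -3·0 = 100/3

100/3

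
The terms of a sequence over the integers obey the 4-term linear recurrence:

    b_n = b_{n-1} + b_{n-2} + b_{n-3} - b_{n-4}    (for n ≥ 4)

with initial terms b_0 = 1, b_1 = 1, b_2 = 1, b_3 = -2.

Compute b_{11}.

-91

b_4 = 1·-2 + 1·1 + 1·1 + -1·1 = -1
b_5 = 1·-1 + 1·-2 + 1·1 + -1·1 = -3
b_6 = 1·-3 + 1·-1 + 1·-2 + -1·1 = -7
b_7 = 1·-7 + 1·-3 + 1·-1 + -1·-2 = -9
b_8 = 1·-9 + 1·-7 + 1·-3 + -1·-1 = -18
b_9 = 1·-18 + 1·-9 + 1·-7 + -1·-3 = -31
b_10 = 1·-31 + 1·-18 + 1·-9 + -1·-7 = -51
b_11 = 1·-51 + 1·-31 + 1·-18 + -1·-9 = -91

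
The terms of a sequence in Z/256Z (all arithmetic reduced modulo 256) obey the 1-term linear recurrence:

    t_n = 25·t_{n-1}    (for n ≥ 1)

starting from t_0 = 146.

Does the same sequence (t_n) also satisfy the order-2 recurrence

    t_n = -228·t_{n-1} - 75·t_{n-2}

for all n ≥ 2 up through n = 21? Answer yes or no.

yes

Terms t_0..t_21: 146, 66, 114, 34, 82, 2, 50, 226, 18, 194, 242, 162, 210, 130, 178, 98, 146, 66, 114, 34, 82, 2
n=2: candidate gives 114, actual t_2 = 114 ✓
n=3: candidate gives 34, actual t_3 = 34 ✓
n=4: candidate gives 82, actual t_4 = 82 ✓
n=5: candidate gives 2, actual t_5 = 2 ✓
n=6: candidate gives 50, actual t_6 = 50 ✓
n=7: candidate gives 226, actual t_7 = 226 ✓
n=8: candidate gives 18, actual t_8 = 18 ✓
n=9: candidate gives 194, actual t_9 = 194 ✓
n=10: candidate gives 242, actual t_10 = 242 ✓
n=11: candidate gives 162, actual t_11 = 162 ✓
n=12: candidate gives 210, actual t_12 = 210 ✓
n=13: candidate gives 130, actual t_13 = 130 ✓
n=14: candidate gives 178, actual t_14 = 178 ✓
n=15: candidate gives 98, actual t_15 = 98 ✓
n=16: candidate gives 146, actual t_16 = 146 ✓
n=17: candidate gives 66, actual t_17 = 66 ✓
n=18: candidate gives 114, actual t_18 = 114 ✓
n=19: candidate gives 34, actual t_19 = 34 ✓
n=20: candidate gives 82, actual t_20 = 82 ✓
n=21: candidate gives 2, actual t_21 = 2 ✓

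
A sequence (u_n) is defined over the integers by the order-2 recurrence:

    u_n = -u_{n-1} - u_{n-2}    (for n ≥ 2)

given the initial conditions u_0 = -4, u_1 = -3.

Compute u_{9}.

-4

u_2 = -1·-3 + -1·-4 = 7
u_3 = -1·7 + -1·-3 = -4
u_4 = -1·-4 + -1·7 = -3
(u_3, u_4) = (-4, -3) = (u_0, u_1), so the sequence has period 3.
9 ≡ 0 (mod 3), hence u_9 = u_0 = -4.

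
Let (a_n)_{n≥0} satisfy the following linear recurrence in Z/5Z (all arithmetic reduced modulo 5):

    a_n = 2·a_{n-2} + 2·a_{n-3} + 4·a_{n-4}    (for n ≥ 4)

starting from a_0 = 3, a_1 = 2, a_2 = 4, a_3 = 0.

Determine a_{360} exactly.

4

a_4 = 0·0 + 2·4 + 2·2 + 4·3 = 4
a_5 = 0·4 + 2·0 + 2·4 + 4·2 = 1
a_6 = 0·1 + 2·4 + 2·0 + 4·4 = 4
a_7 = 0·4 + 2·1 + 2·4 + 4·0 = 0
a_8 = 0·0 + 2·4 + 2·1 + 4·4 = 1
a_9 = 0·1 + 2·0 + 2·4 + 4·1 = 2
a_10 = 0·2 + 2·1 + 2·0 + 4·4 = 3
a_11 = 0·3 + 2·2 + 2·1 + 4·0 = 1
a_12 = 0·1 + 2·3 + 2·2 + 4·1 = 4
a_13 = 0·4 + 2·1 + 2·3 + 4·2 = 1
a_14 = 0·1 + 2·4 + 2·1 + 4·3 = 2
a_15 = 0·2 + 2·1 + 2·4 + 4·1 = 4
a_16 = 0·4 + 2·2 + 2·1 + 4·4 = 2
a_17 = 0·2 + 2·4 + 2·2 + 4·1 = 1
a_18 = 0·1 + 2·2 + 2·4 + 4·2 = 0
a_19 = 0·0 + 2·1 + 2·2 + 4·4 = 2
a_20 = 0·2 + 2·0 + 2·1 + 4·2 = 0
a_21 = 0·0 + 2·2 + 2·0 + 4·1 = 3
a_22 = 0·3 + 2·0 + 2·2 + 4·0 = 4
a_23 = 0·4 + 2·3 + 2·0 + 4·2 = 4
a_24 = 0·4 + 2·4 + 2·3 + 4·0 = 4
a_25 = 0·4 + 2·4 + 2·4 + 4·3 = 3
a_26 = 0·3 + 2·4 + 2·4 + 4·4 = 2
a_27 = 0·2 + 2·3 + 2·4 + 4·4 = 0
a_28 = 0·0 + 2·2 + 2·3 + 4·4 = 1
a_29 = 0·1 + 2·0 + 2·2 + 4·3 = 1
a_30 = 0·1 + 2·1 + 2·0 + 4·2 = 0
a_31 = 0·0 + 2·1 + 2·1 + 4·0 = 4
a_32 = 0·4 + 2·0 + 2·1 + 4·1 = 1
a_33 = 0·1 + 2·4 + 2·0 + 4·1 = 2
a_34 = 0·2 + 2·1 + 2·4 + 4·0 = 0
a_35 = 0·0 + 2·2 + 2·1 + 4·4 = 2
a_36 = 0·2 + 2·0 + 2·2 + 4·1 = 3
a_37 = 0·3 + 2·2 + 2·0 + 4·2 = 2
a_38 = 0·2 + 2·3 + 2·2 + 4·0 = 0
a_39 = 0·0 + 2·2 + 2·3 + 4·2 = 3
a_40 = 0·3 + 2·0 + 2·2 + 4·3 = 1
a_41 = 0·1 + 2·3 + 2·0 + 4·2 = 4
a_42 = 0·4 + 2·1 + 2·3 + 4·0 = 3
a_43 = 0·3 + 2·4 + 2·1 + 4·3 = 2
a_44 = 0·2 + 2·3 + 2·4 + 4·1 = 3
a_45 = 0·3 + 2·2 + 2·3 + 4·4 = 1
a_46 = 0·1 + 2·3 + 2·2 + 4·3 = 2
a_47 = 0·2 + 2·1 + 2·3 + 4·2 = 1
a_48 = 0·1 + 2·2 + 2·1 + 4·3 = 3
a_49 = 0·3 + 2·1 + 2·2 + 4·1 = 0
a_50 = 0·0 + 2·3 + 2·1 + 4·2 = 1
a_51 = 0·1 + 2·0 + 2·3 + 4·1 = 0
a_52 = 0·0 + 2·1 + 2·0 + 4·3 = 4
a_53 = 0·4 + 2·0 + 2·1 + 4·0 = 2
a_54 = 0·2 + 2·4 + 2·0 + 4·1 = 2
a_55 = 0·2 + 2·2 + 2·4 + 4·0 = 2
a_56 = 0·2 + 2·2 + 2·2 + 4·4 = 4
a_57 = 0·4 + 2·2 + 2·2 + 4·2 = 1
a_58 = 0·1 + 2·4 + 2·2 + 4·2 = 0
a_59 = 0·0 + 2·1 + 2·4 + 4·2 = 3
a_60 = 0·3 + 2·0 + 2·1 + 4·4 = 3
a_61 = 0·3 + 2·3 + 2·0 + 4·1 = 0
a_62 = 0·0 + 2·3 + 2·3 + 4·0 = 2
a_63 = 0·2 + 2·0 + 2·3 + 4·3 = 3
a_64 = 0·3 + 2·2 + 2·0 + 4·3 = 1
a_65 = 0·1 + 2·3 + 2·2 + 4·0 = 0
a_66 = 0·0 + 2·1 + 2·3 + 4·2 = 1
a_67 = 0·1 + 2·0 + 2·1 + 4·3 = 4
a_68 = 0·4 + 2·1 + 2·0 + 4·1 = 1
a_69 = 0·1 + 2·4 + 2·1 + 4·0 = 0
a_70 = 0·0 + 2·1 + 2·4 + 4·1 = 4
a_71 = 0·4 + 2·0 + 2·1 + 4·4 = 3
a_72 = 0·3 + 2·4 + 2·0 + 4·1 = 2
a_73 = 0·2 + 2·3 + 2·4 + 4·0 = 4
a_74 = 0·4 + 2·2 + 2·3 + 4·4 = 1
a_75 = 0·1 + 2·4 + 2·2 + 4·3 = 4
a_76 = 0·4 + 2·1 + 2·4 + 4·2 = 3
a_77 = 0·3 + 2·4 + 2·1 + 4·4 = 1
a_78 = 0·1 + 2·3 + 2·4 + 4·1 = 3
a_79 = 0·3 + 2·1 + 2·3 + 4·4 = 4
a_80 = 0·4 + 2·3 + 2·1 + 4·3 = 0
a_81 = 0·0 + 2·4 + 2·3 + 4·1 = 3
a_82 = 0·3 + 2·0 + 2·4 + 4·3 = 0
a_83 = 0·0 + 2·3 + 2·0 + 4·4 = 2
a_84 = 0·2 + 2·0 + 2·3 + 4·0 = 1
a_85 = 0·1 + 2·2 + 2·0 + 4·3 = 1
a_86 = 0·1 + 2·1 + 2·2 + 4·0 = 1
a_87 = 0·1 + 2·1 + 2·1 + 4·2 = 2
a_88 = 0·2 + 2·1 + 2·1 + 4·1 = 3
a_89 = 0·3 + 2·2 + 2·1 + 4·1 = 0
a_90 = 0·0 + 2·3 + 2·2 + 4·1 = 4
a_91 = 0·4 + 2·0 + 2·3 + 4·2 = 4
a_92 = 0·4 + 2·4 + 2·0 + 4·3 = 0
a_93 = 0·0 + 2·4 + 2·4 + 4·0 = 1
a_94 = 0·1 + 2·0 + 2·4 + 4·4 = 4
a_95 = 0·4 + 2·1 + 2·0 + 4·4 = 3
a_96 = 0·3 + 2·4 + 2·1 + 4·0 = 0
a_97 = 0·0 + 2·3 + 2·4 + 4·1 = 3
a_98 = 0·3 + 2·0 + 2·3 + 4·4 = 2
a_99 = 0·2 + 2·3 + 2·0 + 4·3 = 3
a_100 = 0·3 + 2·2 + 2·3 + 4·0 = 0
a_101 = 0·0 + 2·3 + 2·2 + 4·3 = 2
a_102 = 0·2 + 2·0 + 2·3 + 4·2 = 4
a_103 = 0·4 + 2·2 + 2·0 + 4·3 = 1
a_104 = 0·1 + 2·4 + 2·2 + 4·0 = 2
a_105 = 0·2 + 2·1 + 2·4 + 4·2 = 3
a_106 = 0·3 + 2·2 + 2·1 + 4·4 = 2
a_107 = 0·2 + 2·3 + 2·2 + 4·1 = 4
a_108 = 0·4 + 2·2 + 2·3 + 4·2 = 3
a_109 = 0·3 + 2·4 + 2·2 + 4·3 = 4
a_110 = 0·4 + 2·3 + 2·4 + 4·2 = 2
a_111 = 0·2 + 2·4 + 2·3 + 4·4 = 0
a_112 = 0·0 + 2·2 + 2·4 + 4·3 = 4
a_113 = 0·4 + 2·0 + 2·2 + 4·4 = 0
a_114 = 0·0 + 2·4 + 2·0 + 4·2 = 1
a_115 = 0·1 + 2·0 + 2·4 + 4·0 = 3
a_116 = 0·3 + 2·1 + 2·0 + 4·4 = 3
a_117 = 0·3 + 2·3 + 2·1 + 4·0 = 3
a_118 = 0·3 + 2·3 + 2·3 + 4·1 = 1
a_119 = 0·1 + 2·3 + 2·3 + 4·3 = 4
a_120 = 0·4 + 2·1 + 2·3 + 4·3 = 0
a_121 = 0·0 + 2·4 + 2·1 + 4·3 = 2
a_122 = 0·2 + 2·0 + 2·4 + 4·1 = 2
a_123 = 0·2 + 2·2 + 2·0 + 4·4 = 0
a_124 = 0·0 + 2·2 + 2·2 + 4·0 = 3
a_125 = 0·3 + 2·0 + 2·2 + 4·2 = 2
a_126 = 0·2 + 2·3 + 2·0 + 4·2 = 4
a_127 = 0·4 + 2·2 + 2·3 + 4·0 = 0
(a_124, a_125, a_126, a_127) = (3, 2, 4, 0) = (a_0, a_1, a_2, a_3), so the sequence has period 124.
360 ≡ 112 (mod 124), hence a_360 = a_112 = 4.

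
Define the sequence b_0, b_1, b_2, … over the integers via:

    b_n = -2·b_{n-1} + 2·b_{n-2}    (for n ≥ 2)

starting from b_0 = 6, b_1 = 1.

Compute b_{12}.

b_2 = -2·1 + 2·6 = 10
b_3 = -2·10 + 2·1 = -18
b_4 = -2·-18 + 2·10 = 56
b_5 = -2·56 + 2·-18 = -148
b_6 = -2·-148 + 2·56 = 408
b_7 = -2·408 + 2·-148 = -1112
b_8 = -2·-1112 + 2·408 = 3040
b_9 = -2·3040 + 2·-1112 = -8304
b_10 = -2·-8304 + 2·3040 = 22688
b_11 = -2·22688 + 2·-8304 = -61984
b_12 = -2·-61984 + 2·22688 = 169344

169344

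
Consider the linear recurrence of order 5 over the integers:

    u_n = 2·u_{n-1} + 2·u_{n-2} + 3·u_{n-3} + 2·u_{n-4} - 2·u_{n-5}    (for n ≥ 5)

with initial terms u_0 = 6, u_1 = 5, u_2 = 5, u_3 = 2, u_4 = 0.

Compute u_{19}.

u_5 = 2·0 + 2·2 + 3·5 + 2·5 + -2·6 = 17
u_6 = 2·17 + 2·0 + 3·2 + 2·5 + -2·5 = 40
u_7 = 2·40 + 2·17 + 3·0 + 2·2 + -2·5 = 108
u_8 = 2·108 + 2·40 + 3·17 + 2·0 + -2·2 = 343
u_9 = 2·343 + 2·108 + 3·40 + 2·17 + -2·0 = 1056
u_10 = 2·1056 + 2·343 + 3·108 + 2·40 + -2·17 = 3168
u_11 = 2·3168 + 2·1056 + 3·343 + 2·108 + -2·40 = 9613
u_12 = 2·9613 + 2·3168 + 3·1056 + 2·343 + -2·108 = 29200
u_13 = 2·29200 + 2·9613 + 3·3168 + 2·1056 + -2·343 = 88556
u_14 = 2·88556 + 2·29200 + 3·9613 + 2·3168 + -2·1056 = 268575
u_15 = 2·268575 + 2·88556 + 3·29200 + 2·9613 + -2·3168 = 814752
u_16 = 2·814752 + 2·268575 + 3·88556 + 2·29200 + -2·9613 = 2471496
u_17 = 2·2471496 + 2·814752 + 3·268575 + 2·88556 + -2·29200 = 7496933
u_18 = 2·7496933 + 2·2471496 + 3·814752 + 2·268575 + -2·88556 = 22741152
u_19 = 2·22741152 + 2·7496933 + 3·2471496 + 2·814752 + -2·268575 = 68983012

68983012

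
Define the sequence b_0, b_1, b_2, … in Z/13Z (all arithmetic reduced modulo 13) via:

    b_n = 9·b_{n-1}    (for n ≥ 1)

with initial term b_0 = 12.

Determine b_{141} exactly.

12

b_1 = 9·12 = 4
b_2 = 9·4 = 10
b_3 = 9·10 = 12
(b_3) = (12) = (b_0), so the sequence has period 3.
141 ≡ 0 (mod 3), hence b_141 = b_0 = 12.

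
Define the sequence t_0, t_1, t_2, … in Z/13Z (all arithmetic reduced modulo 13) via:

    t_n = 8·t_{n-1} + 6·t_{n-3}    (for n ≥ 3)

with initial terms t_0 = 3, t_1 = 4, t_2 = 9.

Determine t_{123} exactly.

t_3 = 8·9 + 0·4 + 6·3 = 12
t_4 = 8·12 + 0·9 + 6·4 = 3
t_5 = 8·3 + 0·12 + 6·9 = 0
t_6 = 8·0 + 0·3 + 6·12 = 7
t_7 = 8·7 + 0·0 + 6·3 = 9
t_8 = 8·9 + 0·7 + 6·0 = 7
t_9 = 8·7 + 0·9 + 6·7 = 7
t_10 = 8·7 + 0·7 + 6·9 = 6
t_11 = 8·6 + 0·7 + 6·7 = 12
t_12 = 8·12 + 0·6 + 6·7 = 8
t_13 = 8·8 + 0·12 + 6·6 = 9
t_14 = 8·9 + 0·8 + 6·12 = 1
t_15 = 8·1 + 0·9 + 6·8 = 4
t_16 = 8·4 + 0·1 + 6·9 = 8
t_17 = 8·8 + 0·4 + 6·1 = 5
t_18 = 8·5 + 0·8 + 6·4 = 12
t_19 = 8·12 + 0·5 + 6·8 = 1
t_20 = 8·1 + 0·12 + 6·5 = 12
t_21 = 8·12 + 0·1 + 6·12 = 12
t_22 = 8·12 + 0·12 + 6·1 = 11
t_23 = 8·11 + 0·12 + 6·12 = 4
t_24 = 8·4 + 0·11 + 6·12 = 0
t_25 = 8·0 + 0·4 + 6·11 = 1
t_26 = 8·1 + 0·0 + 6·4 = 6
t_27 = 8·6 + 0·1 + 6·0 = 9
t_28 = 8·9 + 0·6 + 6·1 = 0
t_29 = 8·0 + 0·9 + 6·6 = 10
t_30 = 8·10 + 0·0 + 6·9 = 4
t_31 = 8·4 + 0·10 + 6·0 = 6
t_32 = 8·6 + 0·4 + 6·10 = 4
t_33 = 8·4 + 0·6 + 6·4 = 4
t_34 = 8·4 + 0·4 + 6·6 = 3
t_35 = 8·3 + 0·4 + 6·4 = 9
t_36 = 8·9 + 0·3 + 6·4 = 5
t_37 = 8·5 + 0·9 + 6·3 = 6
t_38 = 8·6 + 0·5 + 6·9 = 11
t_39 = 8·11 + 0·6 + 6·5 = 1
t_40 = 8·1 + 0·11 + 6·6 = 5
t_41 = 8·5 + 0·1 + 6·11 = 2
t_42 = 8·2 + 0·5 + 6·1 = 9
t_43 = 8·9 + 0·2 + 6·5 = 11
t_44 = 8·11 + 0·9 + 6·2 = 9
t_45 = 8·9 + 0·11 + 6·9 = 9
t_46 = 8·9 + 0·9 + 6·11 = 8
t_47 = 8·8 + 0·9 + 6·9 = 1
t_48 = 8·1 + 0·8 + 6·9 = 10
t_49 = 8·10 + 0·1 + 6·8 = 11
t_50 = 8·11 + 0·10 + 6·1 = 3
t_51 = 8·3 + 0·11 + 6·10 = 6
t_52 = 8·6 + 0·3 + 6·11 = 10
t_53 = 8·10 + 0·6 + 6·3 = 7
t_54 = 8·7 + 0·10 + 6·6 = 1
t_55 = 8·1 + 0·7 + 6·10 = 3
t_56 = 8·3 + 0·1 + 6·7 = 1
t_57 = 8·1 + 0·3 + 6·1 = 1
t_58 = 8·1 + 0·1 + 6·3 = 0
t_59 = 8·0 + 0·1 + 6·1 = 6
t_60 = 8·6 + 0·0 + 6·1 = 2
t_61 = 8·2 + 0·6 + 6·0 = 3
t_62 = 8·3 + 0·2 + 6·6 = 8
t_63 = 8·8 + 0·3 + 6·2 = 11
t_64 = 8·11 + 0·8 + 6·3 = 2
t_65 = 8·2 + 0·11 + 6·8 = 12
t_66 = 8·12 + 0·2 + 6·11 = 6
t_67 = 8·6 + 0·12 + 6·2 = 8
t_68 = 8·8 + 0·6 + 6·12 = 6
t_69 = 8·6 + 0·8 + 6·6 = 6
t_70 = 8·6 + 0·6 + 6·8 = 5
t_71 = 8·5 + 0·6 + 6·6 = 11
t_72 = 8·11 + 0·5 + 6·6 = 7
t_73 = 8·7 + 0·11 + 6·5 = 8
t_74 = 8·8 + 0·7 + 6·11 = 0
t_75 = 8·0 + 0·8 + 6·7 = 3
t_76 = 8·3 + 0·0 + 6·8 = 7
t_77 = 8·7 + 0·3 + 6·0 = 4
t_78 = 8·4 + 0·7 + 6·3 = 11
t_79 = 8·11 + 0·4 + 6·7 = 0
t_80 = 8·0 + 0·11 + 6·4 = 11
t_81 = 8·11 + 0·0 + 6·11 = 11
t_82 = 8·11 + 0·11 + 6·0 = 10
t_83 = 8·10 + 0·11 + 6·11 = 3
t_84 = 8·3 + 0·10 + 6·11 = 12
t_85 = 8·12 + 0·3 + 6·10 = 0
t_86 = 8·0 + 0·12 + 6·3 = 5
t_87 = 8·5 + 0·0 + 6·12 = 8
t_88 = 8·8 + 0·5 + 6·0 = 12
t_89 = 8·12 + 0·8 + 6·5 = 9
t_90 = 8·9 + 0·12 + 6·8 = 3
t_91 = 8·3 + 0·9 + 6·12 = 5
t_92 = 8·5 + 0·3 + 6·9 = 3
t_93 = 8·3 + 0·5 + 6·3 = 3
t_94 = 8·3 + 0·3 + 6·5 = 2
t_95 = 8·2 + 0·3 + 6·3 = 8
t_96 = 8·8 + 0·2 + 6·3 = 4
t_97 = 8·4 + 0·8 + 6·2 = 5
t_98 = 8·5 + 0·4 + 6·8 = 10
t_99 = 8·10 + 0·5 + 6·4 = 0
t_100 = 8·0 + 0·10 + 6·5 = 4
t_101 = 8·4 + 0·0 + 6·10 = 1
t_102 = 8·1 + 0·4 + 6·0 = 8
t_103 = 8·8 + 0·1 + 6·4 = 10
t_104 = 8·10 + 0·8 + 6·1 = 8
t_105 = 8·8 + 0·10 + 6·8 = 8
t_106 = 8·8 + 0·8 + 6·10 = 7
t_107 = 8·7 + 0·8 + 6·8 = 0
t_108 = 8·0 + 0·7 + 6·8 = 9
t_109 = 8·9 + 0·0 + 6·7 = 10
t_110 = 8·10 + 0·9 + 6·0 = 2
t_111 = 8·2 + 0·10 + 6·9 = 5
t_112 = 8·5 + 0·2 + 6·10 = 9
t_113 = 8·9 + 0·5 + 6·2 = 6
t_114 = 8·6 + 0·9 + 6·5 = 0
t_115 = 8·0 + 0·6 + 6·9 = 2
t_116 = 8·2 + 0·0 + 6·6 = 0
t_117 = 8·0 + 0·2 + 6·0 = 0
t_118 = 8·0 + 0·0 + 6·2 = 12
t_119 = 8·12 + 0·0 + 6·0 = 5
t_120 = 8·5 + 0·12 + 6·0 = 1
t_121 = 8·1 + 0·5 + 6·12 = 2
t_122 = 8·2 + 0·1 + 6·5 = 7
t_123 = 8·7 + 0·2 + 6·1 = 10

10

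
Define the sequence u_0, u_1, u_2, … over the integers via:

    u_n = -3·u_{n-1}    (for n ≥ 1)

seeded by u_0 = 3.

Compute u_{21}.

u_1 = -3·3 = -9
u_2 = -3·-9 = 27
u_3 = -3·27 = -81
u_4 = -3·-81 = 243
u_5 = -3·243 = -729
u_6 = -3·-729 = 2187
u_7 = -3·2187 = -6561
u_8 = -3·-6561 = 19683
u_9 = -3·19683 = -59049
u_10 = -3·-59049 = 177147
u_11 = -3·177147 = -531441
u_12 = -3·-531441 = 1594323
u_13 = -3·1594323 = -4782969
u_14 = -3·-4782969 = 14348907
u_15 = -3·14348907 = -43046721
u_16 = -3·-43046721 = 129140163
u_17 = -3·129140163 = -387420489
u_18 = -3·-387420489 = 1162261467
u_19 = -3·1162261467 = -3486784401
u_20 = -3·-3486784401 = 10460353203
u_21 = -3·10460353203 = -31381059609

-31381059609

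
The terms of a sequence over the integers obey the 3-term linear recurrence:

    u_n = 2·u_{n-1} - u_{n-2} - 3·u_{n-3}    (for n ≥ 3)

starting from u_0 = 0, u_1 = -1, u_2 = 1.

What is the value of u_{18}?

-43656

u_3 = 2·1 + -1·-1 + -3·0 = 3
u_4 = 2·3 + -1·1 + -3·-1 = 8
u_5 = 2·8 + -1·3 + -3·1 = 10
u_6 = 2·10 + -1·8 + -3·3 = 3
u_7 = 2·3 + -1·10 + -3·8 = -28
u_8 = 2·-28 + -1·3 + -3·10 = -89
u_9 = 2·-89 + -1·-28 + -3·3 = -159
u_10 = 2·-159 + -1·-89 + -3·-28 = -145
u_11 = 2·-145 + -1·-159 + -3·-89 = 136
u_12 = 2·136 + -1·-145 + -3·-159 = 894
u_13 = 2·894 + -1·136 + -3·-145 = 2087
u_14 = 2·2087 + -1·894 + -3·136 = 2872
u_15 = 2·2872 + -1·2087 + -3·894 = 975
u_16 = 2·975 + -1·2872 + -3·2087 = -7183
u_17 = 2·-7183 + -1·975 + -3·2872 = -23957
u_18 = 2·-23957 + -1·-7183 + -3·975 = -43656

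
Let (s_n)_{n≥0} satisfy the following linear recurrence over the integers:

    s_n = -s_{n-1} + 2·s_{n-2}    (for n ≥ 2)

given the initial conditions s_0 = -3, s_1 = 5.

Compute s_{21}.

s_2 = -1·5 + 2·-3 = -11
s_3 = -1·-11 + 2·5 = 21
s_4 = -1·21 + 2·-11 = -43
s_5 = -1·-43 + 2·21 = 85
s_6 = -1·85 + 2·-43 = -171
s_7 = -1·-171 + 2·85 = 341
s_8 = -1·341 + 2·-171 = -683
s_9 = -1·-683 + 2·341 = 1365
s_10 = -1·1365 + 2·-683 = -2731
s_11 = -1·-2731 + 2·1365 = 5461
s_12 = -1·5461 + 2·-2731 = -10923
s_13 = -1·-10923 + 2·5461 = 21845
s_14 = -1·21845 + 2·-10923 = -43691
s_15 = -1·-43691 + 2·21845 = 87381
s_16 = -1·87381 + 2·-43691 = -174763
s_17 = -1·-174763 + 2·87381 = 349525
s_18 = -1·349525 + 2·-174763 = -699051
s_19 = -1·-699051 + 2·349525 = 1398101
s_20 = -1·1398101 + 2·-699051 = -2796203
s_21 = -1·-2796203 + 2·1398101 = 5592405

5592405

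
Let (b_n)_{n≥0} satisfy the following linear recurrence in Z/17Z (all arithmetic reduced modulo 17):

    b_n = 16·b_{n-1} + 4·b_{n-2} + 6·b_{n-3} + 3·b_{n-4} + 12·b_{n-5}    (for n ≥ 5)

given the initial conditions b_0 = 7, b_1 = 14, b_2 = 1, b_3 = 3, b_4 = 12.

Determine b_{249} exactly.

b_5 = 16·12 + 4·3 + 6·1 + 3·14 + 12·7 = 13
b_6 = 16·13 + 4·12 + 6·3 + 3·1 + 12·14 = 3
b_7 = 16·3 + 4·13 + 6·12 + 3·3 + 12·1 = 6
b_8 = 16·6 + 4·3 + 6·13 + 3·12 + 12·3 = 3
b_9 = 16·3 + 4·6 + 6·3 + 3·13 + 12·12 = 1
b_10 = 16·1 + 4·3 + 6·6 + 3·3 + 12·13 = 8
Continuing the recurrence:
  b_11 = 0;  b_12 = 0;  b_13 = 2;  b_14 = 0;  b_15 = 2;  b_16 = 10
  b_17 = 4;  b_18 = 4;  b_19 = 10;  b_20 = 16;  b_21 = 10;  b_22 = 4
  b_23 = 6;  b_24 = 0;  b_25 = 15;  b_26 = 0;  b_27 = 7;  b_28 = 2
  b_29 = 3;  b_30 = 6;  b_31 = 5;  b_32 = 8;  b_33 = 13;  b_34 = 1
  b_35 = 16;  b_36 = 14;  b_37 = 4;  b_38 = 1;  b_39 = 6;  b_40 = 1
  b_41 = 5;  b_42 = 1;  b_43 = 4;  b_44 = 3;  b_45 = 12;  b_46 = 2
  b_47 = 3;  b_48 = 15;  b_49 = 13;  b_50 = 11;  b_51 = 11;  b_52 = 5
  b_53 = 1;  b_54 = 2;  b_55 = 10;  b_56 = 15;  b_57 = 15;  b_58 = 4
  b_59 = 13;  b_60 = 3;  b_61 = 9;  b_62 = 1;  b_63 = 4;  b_64 = 15
  b_65 = 2;  b_66 = 6;  b_67 = 14;  b_68 = 13;  b_69 = 10;  b_70 = 15
  b_71 = 13;  b_72 = 8;  b_73 = 14;  b_74 = 6;  b_75 = 11;  b_76 = 5
  b_77 = 9;  b_78 = 8;  b_79 = 10;  b_80 = 2;  b_81 = 3;  b_82 = 10
  b_83 = 4;  b_84 = 10;  b_85 = 14;  b_86 = 14;  b_87 = 13;  b_88 = 1
  b_89 = 8;  b_90 = 12;  b_91 = 12;  b_92 = 5;  b_93 = 15;  b_94 = 5
  b_95 = 10;  b_96 = 4;  b_97 = 1;  b_98 = 15;  b_99 = 1;  b_100 = 10
  b_101 = 16;  b_102 = 2;  b_103 = 16;  b_104 = 11;  b_105 = 12;  b_106 = 3
  b_107 = 13;  b_108 = 7;  b_109 = 10;  b_110 = 11;  b_111 = 10;  b_112 = 16
  b_113 = 0;  b_114 = 5;  b_115 = 15;  b_116 = 3;  b_117 = 7;  b_118 = 8
  b_119 = 7;  b_120 = 1;  b_121 = 13;  b_122 = 5;  b_123 = 0;  b_124 = 15
  b_125 = 15;  b_126 = 12;  b_127 = 11;  b_128 = 2;  b_129 = 16;  b_130 = 2
  b_131 = 13;  b_132 = 8;  b_133 = 9;  b_134 = 10;  b_135 = 1;  b_136 = 1
  b_137 = 16;  b_138 = 13;  b_139 = 10;  b_140 = 0;  b_141 = 8;  b_142 = 11
  b_143 = 3;  b_144 = 5;  b_145 = 12;  b_146 = 2;  b_147 = 13;  b_148 = 16
  b_149 = 8;  b_150 = 12;  b_151 = 9;  b_152 = 2;  b_153 = 16;  b_154 = 8
  b_155 = 1;  b_156 = 3;  b_157 = 2;  b_158 = 11;  b_159 = 12;  b_160 = 14
  b_161 = 6;  b_162 = 9;  b_163 = 12;  b_164 = 8;  b_165 = 8;  b_166 = 8
  b_167 = 12;  b_168 = 15;  b_169 = 14;  b_170 = 0;  b_171 = 6;  b_172 = 12
  b_173 = 13;  b_174 = 1;  b_175 = 5;  b_176 = 15;  b_177 = 7;  b_178 = 4
  b_179 = 5;  b_180 = 5;  b_181 = 2;  b_182 = 8;  b_183 = 8;  b_184 = 9
  b_185 = 1;  b_186 = 12;  b_187 = 13;  b_188 = 11;  b_189 = 3;  b_190 = 14
  b_191 = 9;  b_192 = 16;  b_193 = 7;  b_194 = 2;  b_195 = 11;  b_196 = 8
  b_197 = 6;  b_198 = 12;  b_199 = 15;  b_200 = 4;  b_201 = 4;  b_202 = 6
  b_203 = 2;  b_204 = 0;  b_205 = 2;  b_206 = 8;  b_207 = 10;  b_208 = 7
  b_209 = 2;  b_210 = 15;  b_211 = 8;  b_212 = 1;  b_213 = 7;  b_214 = 12
  b_215 = 5;  b_216 = 14;  b_217 = 9;  b_218 = 10;  b_219 = 14;  b_220 = 12
  b_221 = 10;  b_222 = 5;  b_223 = 14;  b_224 = 15;  b_225 = 7;  b_226 = 0
  b_227 = 16;  b_228 = 1;  b_229 = 9;  b_230 = 5;  b_231 = 0;  b_232 = 14
  b_233 = 4;  b_234 = 5;  b_235 = 2;  b_236 = 16;  b_237 = 15;  b_238 = 5
  b_239 = 13;  b_240 = 16;  b_241 = 14;  b_242 = 0;  b_243 = 13;  b_244 = 3
  b_245 = 11;  b_246 = 9;  b_247 = 7
b_248 = 16·7 + 4·9 + 6·11 + 3·3 + 12·13 = 5
b_249 = 16·5 + 4·7 + 6·9 + 3·11 + 12·3 = 10

10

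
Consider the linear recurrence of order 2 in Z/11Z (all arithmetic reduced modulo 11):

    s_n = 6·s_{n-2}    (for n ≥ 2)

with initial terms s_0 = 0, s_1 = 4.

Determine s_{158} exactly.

0

s_2 = 0·4 + 6·0 = 0
s_3 = 0·0 + 6·4 = 2
s_4 = 0·2 + 6·0 = 0
s_5 = 0·0 + 6·2 = 1
s_6 = 0·1 + 6·0 = 0
s_7 = 0·0 + 6·1 = 6
s_8 = 0·6 + 6·0 = 0
s_9 = 0·0 + 6·6 = 3
s_10 = 0·3 + 6·0 = 0
s_11 = 0·0 + 6·3 = 7
s_12 = 0·7 + 6·0 = 0
s_13 = 0·0 + 6·7 = 9
s_14 = 0·9 + 6·0 = 0
s_15 = 0·0 + 6·9 = 10
s_16 = 0·10 + 6·0 = 0
s_17 = 0·0 + 6·10 = 5
s_18 = 0·5 + 6·0 = 0
s_19 = 0·0 + 6·5 = 8
s_20 = 0·8 + 6·0 = 0
s_21 = 0·0 + 6·8 = 4
(s_20, s_21) = (0, 4) = (s_0, s_1), so the sequence has period 20.
158 ≡ 18 (mod 20), hence s_158 = s_18 = 0.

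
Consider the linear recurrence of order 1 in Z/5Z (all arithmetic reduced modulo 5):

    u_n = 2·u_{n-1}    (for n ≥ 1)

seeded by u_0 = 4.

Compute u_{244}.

u_1 = 2·4 = 3
u_2 = 2·3 = 1
u_3 = 2·1 = 2
u_4 = 2·2 = 4
(u_4) = (4) = (u_0), so the sequence has period 4.
244 ≡ 0 (mod 4), hence u_244 = u_0 = 4.

4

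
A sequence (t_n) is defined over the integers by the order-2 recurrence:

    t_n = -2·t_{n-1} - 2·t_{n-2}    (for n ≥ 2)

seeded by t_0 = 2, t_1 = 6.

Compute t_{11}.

320

t_2 = -2·6 + -2·2 = -16
t_3 = -2·-16 + -2·6 = 20
t_4 = -2·20 + -2·-16 = -8
t_5 = -2·-8 + -2·20 = -24
t_6 = -2·-24 + -2·-8 = 64
t_7 = -2·64 + -2·-24 = -80
t_8 = -2·-80 + -2·64 = 32
t_9 = -2·32 + -2·-80 = 96
t_10 = -2·96 + -2·32 = -256
t_11 = -2·-256 + -2·96 = 320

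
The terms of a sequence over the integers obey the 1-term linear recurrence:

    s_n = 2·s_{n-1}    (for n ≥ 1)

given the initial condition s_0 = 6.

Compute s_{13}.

49152

s_1 = 2·6 = 12
s_2 = 2·12 = 24
s_3 = 2·24 = 48
s_4 = 2·48 = 96
s_5 = 2·96 = 192
s_6 = 2·192 = 384
s_7 = 2·384 = 768
s_8 = 2·768 = 1536
s_9 = 2·1536 = 3072
s_10 = 2·3072 = 6144
s_11 = 2·6144 = 12288
s_12 = 2·12288 = 24576
s_13 = 2·24576 = 49152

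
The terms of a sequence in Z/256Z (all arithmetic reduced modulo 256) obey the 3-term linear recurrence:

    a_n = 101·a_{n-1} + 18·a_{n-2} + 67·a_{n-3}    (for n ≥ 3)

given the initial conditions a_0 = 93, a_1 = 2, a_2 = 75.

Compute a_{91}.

125

a_3 = 101·75 + 18·2 + 67·93 = 18
a_4 = 101·18 + 18·75 + 67·2 = 230
a_5 = 101·230 + 18·18 + 67·75 = 163
a_6 = 101·163 + 18·230 + 67·18 = 49
a_7 = 101·49 + 18·163 + 67·230 = 253
a_8 = 101·253 + 18·49 + 67·163 = 236
a_9 = 101·236 + 18·253 + 67·49 = 185
a_10 = 101·185 + 18·236 + 67·253 = 204
a_11 = 101·204 + 18·185 + 67·236 = 66
a_12 = 101·66 + 18·204 + 67·185 = 205
a_13 = 101·205 + 18·66 + 67·204 = 233
a_14 = 101·233 + 18·205 + 67·66 = 157
a_15 = 101·157 + 18·233 + 67·205 = 250
a_16 = 101·250 + 18·157 + 67·233 = 167
a_17 = 101·167 + 18·250 + 67·157 = 142
a_18 = 101·142 + 18·167 + 67·250 = 50
a_19 = 101·50 + 18·142 + 67·167 = 107
a_20 = 101·107 + 18·50 + 67·142 = 229
a_21 = 101·229 + 18·107 + 67·50 = 245
a_22 = 101·245 + 18·229 + 67·107 = 196
a_23 = 101·196 + 18·245 + 67·229 = 125
a_24 = 101·125 + 18·196 + 67·245 = 56
a_25 = 101·56 + 18·125 + 67·196 = 46
a_26 = 101·46 + 18·56 + 67·125 = 205
a_27 = 101·205 + 18·46 + 67·56 = 197
a_28 = 101·197 + 18·205 + 67·46 = 45
a_29 = 101·45 + 18·197 + 67·205 = 66
a_30 = 101·66 + 18·45 + 67·197 = 195
a_31 = 101·195 + 18·66 + 67·45 = 90
a_32 = 101·90 + 18·195 + 67·66 = 126
a_33 = 101·126 + 18·90 + 67·195 = 19
a_34 = 101·19 + 18·126 + 67·90 = 233
a_35 = 101·233 + 18·19 + 67·126 = 61
a_36 = 101·61 + 18·233 + 67·19 = 108
a_37 = 101·108 + 18·61 + 67·233 = 225
a_38 = 101·225 + 18·108 + 67·61 = 84
a_39 = 101·84 + 18·225 + 67·108 = 58
a_40 = 101·58 + 18·84 + 67·225 = 173
a_41 = 101·173 + 18·58 + 67·84 = 81
a_42 = 101·81 + 18·173 + 67·58 = 77
a_43 = 101·77 + 18·81 + 67·173 = 90
a_44 = 101·90 + 18·77 + 67·81 = 31
a_45 = 101·31 + 18·90 + 67·77 = 182
a_46 = 101·182 + 18·31 + 67·90 = 138
a_47 = 101·138 + 18·182 + 67·31 = 91
a_48 = 101·91 + 18·138 + 67·182 = 61
a_49 = 101·61 + 18·91 + 67·138 = 149
a_50 = 101·149 + 18·61 + 67·91 = 228
a_51 = 101·228 + 18·149 + 67·61 = 101
a_52 = 101·101 + 18·228 + 67·149 = 224
a_53 = 101·224 + 18·101 + 67·228 = 38
a_54 = 101·38 + 18·224 + 67·101 = 45
a_55 = 101·45 + 18·38 + 67·224 = 13
a_56 = 101·13 + 18·45 + 67·38 = 61
a_57 = 101·61 + 18·13 + 67·45 = 194
a_58 = 101·194 + 18·61 + 67·13 = 59
a_59 = 101·59 + 18·194 + 67·61 = 226
a_60 = 101·226 + 18·59 + 67·194 = 22
a_61 = 101·22 + 18·226 + 67·59 = 3
a_62 = 101·3 + 18·22 + 67·226 = 225
a_63 = 101·225 + 18·3 + 67·22 = 189
a_64 = 101·189 + 18·225 + 67·3 = 44
a_65 = 101·44 + 18·189 + 67·225 = 137
a_66 = 101·137 + 18·44 + 67·189 = 156
a_67 = 101·156 + 18·137 + 67·44 = 178
a_68 = 101·178 + 18·156 + 67·137 = 13
a_69 = 101·13 + 18·178 + 67·156 = 121
a_70 = 101·121 + 18·13 + 67·178 = 61
a_71 = 101·61 + 18·121 + 67·13 = 250
a_72 = 101·250 + 18·61 + 67·121 = 151
a_73 = 101·151 + 18·250 + 67·61 = 30
a_74 = 101·30 + 18·151 + 67·250 = 226
a_75 = 101·226 + 18·30 + 67·151 = 203
a_76 = 101·203 + 18·226 + 67·30 = 213
a_77 = 101·213 + 18·203 + 67·226 = 117
a_78 = 101·117 + 18·213 + 67·203 = 68
a_79 = 101·68 + 18·117 + 67·213 = 205
a_80 = 101·205 + 18·68 + 67·117 = 72
a_81 = 101·72 + 18·205 + 67·68 = 158
a_82 = 101·158 + 18·72 + 67·205 = 13
a_83 = 101·13 + 18·158 + 67·72 = 21
a_84 = 101·21 + 18·13 + 67·158 = 141
a_85 = 101·141 + 18·21 + 67·13 = 130
a_86 = 101·130 + 18·141 + 67·21 = 179
a_87 = 101·179 + 18·130 + 67·141 = 170
a_88 = 101·170 + 18·179 + 67·130 = 174
a_89 = 101·174 + 18·170 + 67·179 = 115
a_90 = 101·115 + 18·174 + 67·170 = 25
a_91 = 101·25 + 18·115 + 67·174 = 125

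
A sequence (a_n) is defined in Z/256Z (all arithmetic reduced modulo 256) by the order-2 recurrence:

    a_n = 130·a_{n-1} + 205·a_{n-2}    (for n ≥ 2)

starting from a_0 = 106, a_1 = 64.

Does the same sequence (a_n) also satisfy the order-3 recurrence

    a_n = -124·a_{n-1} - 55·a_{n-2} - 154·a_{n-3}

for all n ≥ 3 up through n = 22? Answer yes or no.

yes

Terms a_0..a_22: 106, 64, 98, 4, 130, 56, 138, 236, 90, 176, 114, 212, 242, 168, 26, 188, 74, 32, 130, 164, 98, 24, 170
n=3: candidate gives 4, actual a_3 = 4 ✓
n=4: candidate gives 130, actual a_4 = 130 ✓
n=5: candidate gives 56, actual a_5 = 56 ✓
n=6: candidate gives 138, actual a_6 = 138 ✓
n=7: candidate gives 236, actual a_7 = 236 ✓
n=8: candidate gives 90, actual a_8 = 90 ✓
n=9: candidate gives 176, actual a_9 = 176 ✓
n=10: candidate gives 114, actual a_10 = 114 ✓
n=11: candidate gives 212, actual a_11 = 212 ✓
n=12: candidate gives 242, actual a_12 = 242 ✓
n=13: candidate gives 168, actual a_13 = 168 ✓
n=14: candidate gives 26, actual a_14 = 26 ✓
n=15: candidate gives 188, actual a_15 = 188 ✓
n=16: candidate gives 74, actual a_16 = 74 ✓
n=17: candidate gives 32, actual a_17 = 32 ✓
n=18: candidate gives 130, actual a_18 = 130 ✓
n=19: candidate gives 164, actual a_19 = 164 ✓
n=20: candidate gives 98, actual a_20 = 98 ✓
n=21: candidate gives 24, actual a_21 = 24 ✓
n=22: candidate gives 170, actual a_22 = 170 ✓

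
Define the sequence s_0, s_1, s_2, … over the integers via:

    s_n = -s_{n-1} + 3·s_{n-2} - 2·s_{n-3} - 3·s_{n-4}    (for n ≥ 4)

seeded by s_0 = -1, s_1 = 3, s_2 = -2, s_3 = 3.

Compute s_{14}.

-50733

s_4 = -1·3 + 3·-2 + -2·3 + -3·-1 = -12
s_5 = -1·-12 + 3·3 + -2·-2 + -3·3 = 16
s_6 = -1·16 + 3·-12 + -2·3 + -3·-2 = -52
s_7 = -1·-52 + 3·16 + -2·-12 + -3·3 = 115
s_8 = -1·115 + 3·-52 + -2·16 + -3·-12 = -267
s_9 = -1·-267 + 3·115 + -2·-52 + -3·16 = 668
s_10 = -1·668 + 3·-267 + -2·115 + -3·-52 = -1543
s_11 = -1·-1543 + 3·668 + -2·-267 + -3·115 = 3736
s_12 = -1·3736 + 3·-1543 + -2·668 + -3·-267 = -8900
s_13 = -1·-8900 + 3·3736 + -2·-1543 + -3·668 = 21190
s_14 = -1·21190 + 3·-8900 + -2·3736 + -3·-1543 = -50733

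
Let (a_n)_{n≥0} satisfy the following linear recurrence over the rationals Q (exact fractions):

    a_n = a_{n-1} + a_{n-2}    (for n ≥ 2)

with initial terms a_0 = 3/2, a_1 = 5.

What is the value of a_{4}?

18

a_2 = 1·5 + 1·3/2 = 13/2
a_3 = 1·13/2 + 1·5 = 23/2
a_4 = 1·23/2 + 1·13/2 = 18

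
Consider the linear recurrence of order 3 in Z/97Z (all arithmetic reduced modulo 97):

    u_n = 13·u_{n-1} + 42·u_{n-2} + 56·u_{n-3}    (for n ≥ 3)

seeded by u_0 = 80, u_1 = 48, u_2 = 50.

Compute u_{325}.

u_3 = 13·50 + 42·48 + 56·80 = 65
u_4 = 13·65 + 42·50 + 56·48 = 7
u_5 = 13·7 + 42·65 + 56·50 = 92
u_6 = 13·92 + 42·7 + 56·65 = 86
u_7 = 13·86 + 42·92 + 56·7 = 39
u_8 = 13·39 + 42·86 + 56·92 = 56
u_9 = 13·56 + 42·39 + 56·86 = 4
u_10 = 13·4 + 42·56 + 56·39 = 29
u_11 = 13·29 + 42·4 + 56·56 = 92
u_12 = 13·92 + 42·29 + 56·4 = 19
u_13 = 13·19 + 42·92 + 56·29 = 12
u_14 = 13·12 + 42·19 + 56·92 = 92
u_15 = 13·92 + 42·12 + 56·19 = 48
u_16 = 13·48 + 42·92 + 56·12 = 19
u_17 = 13·19 + 42·48 + 56·92 = 43
u_18 = 13·43 + 42·19 + 56·48 = 68
u_19 = 13·68 + 42·43 + 56·19 = 68
u_20 = 13·68 + 42·68 + 56·43 = 37
u_21 = 13·37 + 42·68 + 56·68 = 64
u_22 = 13·64 + 42·37 + 56·68 = 83
u_23 = 13·83 + 42·64 + 56·37 = 19
u_24 = 13·19 + 42·83 + 56·64 = 42
u_25 = 13·42 + 42·19 + 56·83 = 75
u_26 = 13·75 + 42·42 + 56·19 = 20
u_27 = 13·20 + 42·75 + 56·42 = 39
u_28 = 13·39 + 42·20 + 56·75 = 18
u_29 = 13·18 + 42·39 + 56·20 = 82
u_30 = 13·82 + 42·18 + 56·39 = 29
u_31 = 13·29 + 42·82 + 56·18 = 76
u_32 = 13·76 + 42·29 + 56·82 = 8
u_33 = 13·8 + 42·76 + 56·29 = 70
u_34 = 13·70 + 42·8 + 56·76 = 70
u_35 = 13·70 + 42·70 + 56·8 = 30
u_36 = 13·30 + 42·70 + 56·70 = 72
u_37 = 13·72 + 42·30 + 56·70 = 5
u_38 = 13·5 + 42·72 + 56·30 = 16
u_39 = 13·16 + 42·5 + 56·72 = 85
u_40 = 13·85 + 42·16 + 56·5 = 20
u_41 = 13·20 + 42·85 + 56·16 = 70
u_42 = 13·70 + 42·20 + 56·85 = 11
u_43 = 13·11 + 42·70 + 56·20 = 32
u_44 = 13·32 + 42·11 + 56·70 = 45
u_45 = 13·45 + 42·32 + 56·11 = 23
u_46 = 13·23 + 42·45 + 56·32 = 4
u_47 = 13·4 + 42·23 + 56·45 = 46
u_48 = 13·46 + 42·4 + 56·23 = 17
u_49 = 13·17 + 42·46 + 56·4 = 49
u_50 = 13·49 + 42·17 + 56·46 = 47
u_51 = 13·47 + 42·49 + 56·17 = 32
u_52 = 13·32 + 42·47 + 56·49 = 90
u_53 = 13·90 + 42·32 + 56·47 = 5
u_54 = 13·5 + 42·90 + 56·32 = 11
u_55 = 13·11 + 42·5 + 56·90 = 58
u_56 = 13·58 + 42·11 + 56·5 = 41
u_57 = 13·41 + 42·58 + 56·11 = 93
u_58 = 13·93 + 42·41 + 56·58 = 68
u_59 = 13·68 + 42·93 + 56·41 = 5
u_60 = 13·5 + 42·68 + 56·93 = 78
u_61 = 13·78 + 42·5 + 56·68 = 85
u_62 = 13·85 + 42·78 + 56·5 = 5
u_63 = 13·5 + 42·85 + 56·78 = 49
u_64 = 13·49 + 42·5 + 56·85 = 78
u_65 = 13·78 + 42·49 + 56·5 = 54
u_66 = 13·54 + 42·78 + 56·49 = 29
u_67 = 13·29 + 42·54 + 56·78 = 29
u_68 = 13·29 + 42·29 + 56·54 = 60
u_69 = 13·60 + 42·29 + 56·29 = 33
u_70 = 13·33 + 42·60 + 56·29 = 14
u_71 = 13·14 + 42·33 + 56·60 = 78
u_72 = 13·78 + 42·14 + 56·33 = 55
u_73 = 13·55 + 42·78 + 56·14 = 22
u_74 = 13·22 + 42·55 + 56·78 = 77
u_75 = 13·77 + 42·22 + 56·55 = 58
u_76 = 13·58 + 42·77 + 56·22 = 79
u_77 = 13·79 + 42·58 + 56·77 = 15
u_78 = 13·15 + 42·79 + 56·58 = 68
u_79 = 13·68 + 42·15 + 56·79 = 21
u_80 = 13·21 + 42·68 + 56·15 = 89
u_81 = 13·89 + 42·21 + 56·68 = 27
u_82 = 13·27 + 42·89 + 56·21 = 27
u_83 = 13·27 + 42·27 + 56·89 = 67
u_84 = 13·67 + 42·27 + 56·27 = 25
u_85 = 13·25 + 42·67 + 56·27 = 92
u_86 = 13·92 + 42·25 + 56·67 = 81
u_87 = 13·81 + 42·92 + 56·25 = 12
u_88 = 13·12 + 42·81 + 56·92 = 77
u_89 = 13·77 + 42·12 + 56·81 = 27
u_90 = 13·27 + 42·77 + 56·12 = 86
u_91 = 13·86 + 42·27 + 56·77 = 65
u_92 = 13·65 + 42·86 + 56·27 = 52
u_93 = 13·52 + 42·65 + 56·86 = 74
u_94 = 13·74 + 42·52 + 56·65 = 93
u_95 = 13·93 + 42·74 + 56·52 = 51
u_96 = 13·51 + 42·93 + 56·74 = 80
u_97 = 13·80 + 42·51 + 56·93 = 48
u_98 = 13·48 + 42·80 + 56·51 = 50
(u_96, u_97, u_98) = (80, 48, 50) = (u_0, u_1, u_2), so the sequence has period 96.
325 ≡ 37 (mod 96), hence u_325 = u_37 = 5.

5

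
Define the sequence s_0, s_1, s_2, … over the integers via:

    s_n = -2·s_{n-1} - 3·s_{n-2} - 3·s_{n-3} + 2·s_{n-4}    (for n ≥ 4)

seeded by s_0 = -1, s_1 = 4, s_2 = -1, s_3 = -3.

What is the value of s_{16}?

-1893

s_4 = -2·-3 + -3·-1 + -3·4 + 2·-1 = -5
s_5 = -2·-5 + -3·-3 + -3·-1 + 2·4 = 30
s_6 = -2·30 + -3·-5 + -3·-3 + 2·-1 = -38
s_7 = -2·-38 + -3·30 + -3·-5 + 2·-3 = -5
s_8 = -2·-5 + -3·-38 + -3·30 + 2·-5 = 24
s_9 = -2·24 + -3·-5 + -3·-38 + 2·30 = 141
s_10 = -2·141 + -3·24 + -3·-5 + 2·-38 = -415
s_11 = -2·-415 + -3·141 + -3·24 + 2·-5 = 325
s_12 = -2·325 + -3·-415 + -3·141 + 2·24 = 220
s_13 = -2·220 + -3·325 + -3·-415 + 2·141 = 112
s_14 = -2·112 + -3·220 + -3·325 + 2·-415 = -2689
s_15 = -2·-2689 + -3·112 + -3·220 + 2·325 = 5032
s_16 = -2·5032 + -3·-2689 + -3·112 + 2·220 = -1893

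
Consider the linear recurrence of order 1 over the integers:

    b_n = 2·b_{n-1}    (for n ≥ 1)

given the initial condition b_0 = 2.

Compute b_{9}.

b_1 = 2·2 = 4
b_2 = 2·4 = 8
b_3 = 2·8 = 16
b_4 = 2·16 = 32
b_5 = 2·32 = 64
b_6 = 2·64 = 128
b_7 = 2·128 = 256
b_8 = 2·256 = 512
b_9 = 2·512 = 1024

1024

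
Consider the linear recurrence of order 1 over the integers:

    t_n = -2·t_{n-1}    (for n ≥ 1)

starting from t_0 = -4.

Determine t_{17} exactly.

524288

t_1 = -2·-4 = 8
t_2 = -2·8 = -16
t_3 = -2·-16 = 32
t_4 = -2·32 = -64
t_5 = -2·-64 = 128
t_6 = -2·128 = -256
t_7 = -2·-256 = 512
t_8 = -2·512 = -1024
t_9 = -2·-1024 = 2048
t_10 = -2·2048 = -4096
t_11 = -2·-4096 = 8192
t_12 = -2·8192 = -16384
t_13 = -2·-16384 = 32768
t_14 = -2·32768 = -65536
t_15 = -2·-65536 = 131072
t_16 = -2·131072 = -262144
t_17 = -2·-262144 = 524288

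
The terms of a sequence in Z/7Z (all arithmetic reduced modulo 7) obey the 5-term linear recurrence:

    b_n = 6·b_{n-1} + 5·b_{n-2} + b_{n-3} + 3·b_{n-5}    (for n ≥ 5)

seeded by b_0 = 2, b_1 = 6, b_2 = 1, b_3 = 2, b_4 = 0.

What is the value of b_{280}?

0

b_5 = 6·0 + 5·2 + 1·1 + 0·6 + 3·2 = 3
b_6 = 6·3 + 5·0 + 1·2 + 0·1 + 3·6 = 3
b_7 = 6·3 + 5·3 + 1·0 + 0·2 + 3·1 = 1
b_8 = 6·1 + 5·3 + 1·3 + 0·0 + 3·2 = 2
b_9 = 6·2 + 5·1 + 1·3 + 0·3 + 3·0 = 6
b_10 = 6·6 + 5·2 + 1·1 + 0·3 + 3·3 = 0
b_11 = 6·0 + 5·6 + 1·2 + 0·1 + 3·3 = 6
b_12 = 6·6 + 5·0 + 1·6 + 0·2 + 3·1 = 3
b_13 = 6·3 + 5·6 + 1·0 + 0·6 + 3·2 = 5
b_14 = 6·5 + 5·3 + 1·6 + 0·0 + 3·6 = 6
b_15 = 6·6 + 5·5 + 1·3 + 0·6 + 3·0 = 1
b_16 = 6·1 + 5·6 + 1·5 + 0·3 + 3·6 = 3
b_17 = 6·3 + 5·1 + 1·6 + 0·5 + 3·3 = 3
b_18 = 6·3 + 5·3 + 1·1 + 0·6 + 3·5 = 0
b_19 = 6·0 + 5·3 + 1·3 + 0·1 + 3·6 = 1
b_20 = 6·1 + 5·0 + 1·3 + 0·3 + 3·1 = 5
b_21 = 6·5 + 5·1 + 1·0 + 0·3 + 3·3 = 2
b_22 = 6·2 + 5·5 + 1·1 + 0·0 + 3·3 = 5
b_23 = 6·5 + 5·2 + 1·5 + 0·1 + 3·0 = 3
b_24 = 6·3 + 5·5 + 1·2 + 0·5 + 3·1 = 6
b_25 = 6·6 + 5·3 + 1·5 + 0·2 + 3·5 = 1
b_26 = 6·1 + 5·6 + 1·3 + 0·5 + 3·2 = 3
b_27 = 6·3 + 5·1 + 1·6 + 0·3 + 3·5 = 2
b_28 = 6·2 + 5·3 + 1·1 + 0·6 + 3·3 = 2
b_29 = 6·2 + 5·2 + 1·3 + 0·1 + 3·6 = 1
b_30 = 6·1 + 5·2 + 1·2 + 0·3 + 3·1 = 0
b_31 = 6·0 + 5·1 + 1·2 + 0·2 + 3·3 = 2
b_32 = 6·2 + 5·0 + 1·1 + 0·2 + 3·2 = 5
b_33 = 6·5 + 5·2 + 1·0 + 0·1 + 3·2 = 4
b_34 = 6·4 + 5·5 + 1·2 + 0·0 + 3·1 = 5
b_35 = 6·5 + 5·4 + 1·5 + 0·2 + 3·0 = 6
b_36 = 6·6 + 5·5 + 1·4 + 0·5 + 3·2 = 1
b_37 = 6·1 + 5·6 + 1·5 + 0·4 + 3·5 = 0
b_38 = 6·0 + 5·1 + 1·6 + 0·5 + 3·4 = 2
b_39 = 6·2 + 5·0 + 1·1 + 0·6 + 3·5 = 0
b_40 = 6·0 + 5·2 + 1·0 + 0·1 + 3·6 = 0
b_41 = 6·0 + 5·0 + 1·2 + 0·0 + 3·1 = 5
b_42 = 6·5 + 5·0 + 1·0 + 0·2 + 3·0 = 2
b_43 = 6·2 + 5·5 + 1·0 + 0·0 + 3·2 = 1
b_44 = 6·1 + 5·2 + 1·5 + 0·0 + 3·0 = 0
b_45 = 6·0 + 5·1 + 1·2 + 0·5 + 3·0 = 0
b_46 = 6·0 + 5·0 + 1·1 + 0·2 + 3·5 = 2
b_47 = 6·2 + 5·0 + 1·0 + 0·1 + 3·2 = 4
b_48 = 6·4 + 5·2 + 1·0 + 0·0 + 3·1 = 2
b_49 = 6·2 + 5·4 + 1·2 + 0·0 + 3·0 = 6
b_50 = 6·6 + 5·2 + 1·4 + 0·2 + 3·0 = 1
b_51 = 6·1 + 5·6 + 1·2 + 0·4 + 3·2 = 2
b_52 = 6·2 + 5·1 + 1·6 + 0·2 + 3·4 = 0
(b_48, b_49, b_50, b_51, b_52) = (2, 6, 1, 2, 0) = (b_0, b_1, b_2, b_3, b_4), so the sequence has period 48.
280 ≡ 40 (mod 48), hence b_280 = b_40 = 0.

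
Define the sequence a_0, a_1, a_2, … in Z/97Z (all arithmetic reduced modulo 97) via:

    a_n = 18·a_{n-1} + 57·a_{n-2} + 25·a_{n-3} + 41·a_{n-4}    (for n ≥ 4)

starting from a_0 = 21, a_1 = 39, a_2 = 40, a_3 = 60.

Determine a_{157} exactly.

71

a_4 = 18·60 + 57·40 + 25·39 + 41·21 = 55
a_5 = 18·55 + 57·60 + 25·40 + 41·39 = 25
a_6 = 18·25 + 57·55 + 25·60 + 41·40 = 32
a_7 = 18·32 + 57·25 + 25·55 + 41·60 = 16
a_8 = 18·16 + 57·32 + 25·25 + 41·55 = 45
a_9 = 18·45 + 57·16 + 25·32 + 41·25 = 55
Continuing the recurrence:
  a_10 = 29;  a_11 = 6;  a_12 = 34;  a_13 = 54;  a_14 = 78;  a_15 = 49
  a_16 = 21;  a_17 = 60;  a_18 = 7;  a_19 = 66;  a_20 = 68;  a_21 = 55
  a_22 = 13;  a_23 = 15;  a_24 = 33;  a_25 = 52;  a_26 = 39;  a_27 = 62
  a_28 = 75;  a_29 = 37;  a_30 = 39;  a_31 = 50;  a_32 = 42;  a_33 = 84
  a_34 = 62;  a_35 = 80;  a_36 = 66;  a_37 = 72;  a_38 = 94;  a_39 = 56
  a_40 = 8;  a_41 = 5;  a_42 = 77;  a_43 = 93;  a_44 = 17;  a_45 = 74
  a_46 = 23;  a_47 = 43;  a_48 = 73;  a_49 = 2;  a_50 = 7;  a_51 = 45
  a_52 = 81;  a_53 = 12;  a_54 = 37;  a_55 = 79;  a_56 = 71;  a_57 = 20
  a_58 = 42;  a_59 = 23;  a_60 = 11;  a_61 = 81;  a_62 = 17;  a_63 = 30
  a_64 = 8;  a_65 = 71;  a_66 = 77;  a_67 = 73;  a_68 = 46;  a_69 = 28
  a_70 = 57;  a_71 = 72;  a_72 = 50;  a_73 = 11;  a_74 = 7;  a_75 = 8
  a_76 = 55;  a_77 = 35;  a_78 = 81;  a_79 = 15;  a_80 = 63;  a_81 = 17
  a_82 = 27;  a_83 = 56;  a_84 = 26;  a_85 = 85;  a_86 = 87;  a_87 = 45
  a_88 = 36;  a_89 = 46;  a_90 = 6;  a_91 = 43;  a_92 = 56;  a_93 = 63
  a_94 = 21;  a_95 = 51;  a_96 = 69;  a_97 = 79;  a_98 = 22;  a_99 = 82
  a_100 = 65;  a_101 = 30;  a_102 = 19;  a_103 = 55;  a_104 = 56;  a_105 = 28
  a_106 = 30;  a_107 = 68;  a_108 = 13;  a_109 = 91;  a_110 = 71;  a_111 = 72
  a_112 = 3;  a_113 = 61;  a_114 = 63;  a_115 = 72;  a_116 = 36;  a_117 = 1
  a_118 = 51;  a_119 = 74;  a_120 = 17;  a_121 = 20;  a_122 = 32;  a_123 = 34
  a_124 = 44;  a_125 = 82;  a_126 = 35;  a_127 = 38;  a_128 = 34;  a_129 = 31
  a_130 = 31;  a_131 = 77;  a_132 = 84;  a_133 = 90;  a_134 = 1;  a_135 = 26
  a_136 = 11;  a_137 = 60;  a_138 = 70;  a_139 = 7;  a_140 = 53;  a_141 = 34
  a_142 = 82;  a_143 = 79;  a_144 = 1;  a_145 = 11;  a_146 = 63;  a_147 = 78
  a_148 = 73;  a_149 = 26;  a_150 = 44;  a_151 = 22;  a_152 = 48;  a_153 = 16
  a_154 = 43;  a_155 = 5
a_156 = 18·5 + 57·43 + 25·16 + 41·48 = 59
a_157 = 18·59 + 57·5 + 25·43 + 41·16 = 71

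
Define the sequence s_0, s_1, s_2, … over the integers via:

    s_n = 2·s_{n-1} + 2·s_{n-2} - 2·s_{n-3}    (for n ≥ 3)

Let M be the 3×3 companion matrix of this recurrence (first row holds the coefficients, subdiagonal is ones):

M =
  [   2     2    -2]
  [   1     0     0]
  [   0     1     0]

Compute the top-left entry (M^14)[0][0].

(M^14)[0][0] is the top entry after applying M 14 times to the unit state (1, 0, 0). Equivalently it is h_{16} for the auxiliary sequence (h_n) obeying the same recurrence with h_2 = 1 and h_i = 0 for 0 ≤ i < 2:
h_3 = 2·1 + 2·0 + -2·0 = 2
h_4 = 2·2 + 2·1 + -2·0 = 6
h_5 = 2·6 + 2·2 + -2·1 = 14
h_6 = 2·14 + 2·6 + -2·2 = 36
h_7 = 2·36 + 2·14 + -2·6 = 88
h_8 = 2·88 + 2·36 + -2·14 = 220
h_9 = 2·220 + 2·88 + -2·36 = 544
h_10 = 2·544 + 2·220 + -2·88 = 1352
h_11 = 2·1352 + 2·544 + -2·220 = 3352
h_12 = 2·3352 + 2·1352 + -2·544 = 8320
h_13 = 2·8320 + 2·3352 + -2·1352 = 20640
h_14 = 2·20640 + 2·8320 + -2·3352 = 51216
h_15 = 2·51216 + 2·20640 + -2·8320 = 127072
h_16 = 2·127072 + 2·51216 + -2·20640 = 315296

315296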